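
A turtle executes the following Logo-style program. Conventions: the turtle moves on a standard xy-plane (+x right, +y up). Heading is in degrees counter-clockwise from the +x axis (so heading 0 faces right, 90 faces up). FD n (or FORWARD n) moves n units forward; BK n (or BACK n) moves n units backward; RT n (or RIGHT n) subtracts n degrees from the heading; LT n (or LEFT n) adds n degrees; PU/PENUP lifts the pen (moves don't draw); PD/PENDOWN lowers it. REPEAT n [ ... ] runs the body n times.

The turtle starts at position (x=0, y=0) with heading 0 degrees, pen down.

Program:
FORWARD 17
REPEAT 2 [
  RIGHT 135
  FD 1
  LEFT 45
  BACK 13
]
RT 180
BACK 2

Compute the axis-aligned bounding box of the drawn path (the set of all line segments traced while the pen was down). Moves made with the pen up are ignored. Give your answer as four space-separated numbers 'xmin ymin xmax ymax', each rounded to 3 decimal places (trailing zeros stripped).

Answer: 0 -0.707 28.586 13

Derivation:
Executing turtle program step by step:
Start: pos=(0,0), heading=0, pen down
FD 17: (0,0) -> (17,0) [heading=0, draw]
REPEAT 2 [
  -- iteration 1/2 --
  RT 135: heading 0 -> 225
  FD 1: (17,0) -> (16.293,-0.707) [heading=225, draw]
  LT 45: heading 225 -> 270
  BK 13: (16.293,-0.707) -> (16.293,12.293) [heading=270, draw]
  -- iteration 2/2 --
  RT 135: heading 270 -> 135
  FD 1: (16.293,12.293) -> (15.586,13) [heading=135, draw]
  LT 45: heading 135 -> 180
  BK 13: (15.586,13) -> (28.586,13) [heading=180, draw]
]
RT 180: heading 180 -> 0
BK 2: (28.586,13) -> (26.586,13) [heading=0, draw]
Final: pos=(26.586,13), heading=0, 6 segment(s) drawn

Segment endpoints: x in {0, 15.586, 16.293, 17, 26.586, 28.586}, y in {-0.707, 0, 12.293, 13, 13}
xmin=0, ymin=-0.707, xmax=28.586, ymax=13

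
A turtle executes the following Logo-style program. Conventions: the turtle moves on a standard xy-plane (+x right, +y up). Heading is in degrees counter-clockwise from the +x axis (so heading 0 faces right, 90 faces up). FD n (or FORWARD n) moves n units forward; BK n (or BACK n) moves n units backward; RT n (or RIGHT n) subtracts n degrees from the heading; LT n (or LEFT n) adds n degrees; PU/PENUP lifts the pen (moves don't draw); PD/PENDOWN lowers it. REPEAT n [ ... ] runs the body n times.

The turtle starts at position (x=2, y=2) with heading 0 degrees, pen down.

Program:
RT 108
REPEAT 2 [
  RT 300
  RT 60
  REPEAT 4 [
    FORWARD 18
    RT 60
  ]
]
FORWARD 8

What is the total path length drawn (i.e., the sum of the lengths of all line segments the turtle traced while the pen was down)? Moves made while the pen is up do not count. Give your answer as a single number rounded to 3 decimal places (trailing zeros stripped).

Answer: 152

Derivation:
Executing turtle program step by step:
Start: pos=(2,2), heading=0, pen down
RT 108: heading 0 -> 252
REPEAT 2 [
  -- iteration 1/2 --
  RT 300: heading 252 -> 312
  RT 60: heading 312 -> 252
  REPEAT 4 [
    -- iteration 1/4 --
    FD 18: (2,2) -> (-3.562,-15.119) [heading=252, draw]
    RT 60: heading 252 -> 192
    -- iteration 2/4 --
    FD 18: (-3.562,-15.119) -> (-21.169,-18.861) [heading=192, draw]
    RT 60: heading 192 -> 132
    -- iteration 3/4 --
    FD 18: (-21.169,-18.861) -> (-33.213,-5.485) [heading=132, draw]
    RT 60: heading 132 -> 72
    -- iteration 4/4 --
    FD 18: (-33.213,-5.485) -> (-27.651,11.634) [heading=72, draw]
    RT 60: heading 72 -> 12
  ]
  -- iteration 2/2 --
  RT 300: heading 12 -> 72
  RT 60: heading 72 -> 12
  REPEAT 4 [
    -- iteration 1/4 --
    FD 18: (-27.651,11.634) -> (-10.044,15.377) [heading=12, draw]
    RT 60: heading 12 -> 312
    -- iteration 2/4 --
    FD 18: (-10.044,15.377) -> (2,2) [heading=312, draw]
    RT 60: heading 312 -> 252
    -- iteration 3/4 --
    FD 18: (2,2) -> (-3.562,-15.119) [heading=252, draw]
    RT 60: heading 252 -> 192
    -- iteration 4/4 --
    FD 18: (-3.562,-15.119) -> (-21.169,-18.861) [heading=192, draw]
    RT 60: heading 192 -> 132
  ]
]
FD 8: (-21.169,-18.861) -> (-26.522,-12.916) [heading=132, draw]
Final: pos=(-26.522,-12.916), heading=132, 9 segment(s) drawn

Segment lengths:
  seg 1: (2,2) -> (-3.562,-15.119), length = 18
  seg 2: (-3.562,-15.119) -> (-21.169,-18.861), length = 18
  seg 3: (-21.169,-18.861) -> (-33.213,-5.485), length = 18
  seg 4: (-33.213,-5.485) -> (-27.651,11.634), length = 18
  seg 5: (-27.651,11.634) -> (-10.044,15.377), length = 18
  seg 6: (-10.044,15.377) -> (2,2), length = 18
  seg 7: (2,2) -> (-3.562,-15.119), length = 18
  seg 8: (-3.562,-15.119) -> (-21.169,-18.861), length = 18
  seg 9: (-21.169,-18.861) -> (-26.522,-12.916), length = 8
Total = 152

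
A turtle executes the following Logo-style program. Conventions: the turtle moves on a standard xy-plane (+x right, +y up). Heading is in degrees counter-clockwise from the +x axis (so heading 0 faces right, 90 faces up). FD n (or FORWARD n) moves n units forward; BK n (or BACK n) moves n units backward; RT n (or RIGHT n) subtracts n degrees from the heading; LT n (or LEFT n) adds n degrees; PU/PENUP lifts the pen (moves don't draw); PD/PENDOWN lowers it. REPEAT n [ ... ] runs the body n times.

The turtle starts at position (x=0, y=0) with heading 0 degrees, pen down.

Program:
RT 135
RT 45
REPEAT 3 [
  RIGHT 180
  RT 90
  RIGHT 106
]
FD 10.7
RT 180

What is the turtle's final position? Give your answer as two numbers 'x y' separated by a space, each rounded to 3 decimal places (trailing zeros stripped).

Answer: -7.16 7.952

Derivation:
Executing turtle program step by step:
Start: pos=(0,0), heading=0, pen down
RT 135: heading 0 -> 225
RT 45: heading 225 -> 180
REPEAT 3 [
  -- iteration 1/3 --
  RT 180: heading 180 -> 0
  RT 90: heading 0 -> 270
  RT 106: heading 270 -> 164
  -- iteration 2/3 --
  RT 180: heading 164 -> 344
  RT 90: heading 344 -> 254
  RT 106: heading 254 -> 148
  -- iteration 3/3 --
  RT 180: heading 148 -> 328
  RT 90: heading 328 -> 238
  RT 106: heading 238 -> 132
]
FD 10.7: (0,0) -> (-7.16,7.952) [heading=132, draw]
RT 180: heading 132 -> 312
Final: pos=(-7.16,7.952), heading=312, 1 segment(s) drawn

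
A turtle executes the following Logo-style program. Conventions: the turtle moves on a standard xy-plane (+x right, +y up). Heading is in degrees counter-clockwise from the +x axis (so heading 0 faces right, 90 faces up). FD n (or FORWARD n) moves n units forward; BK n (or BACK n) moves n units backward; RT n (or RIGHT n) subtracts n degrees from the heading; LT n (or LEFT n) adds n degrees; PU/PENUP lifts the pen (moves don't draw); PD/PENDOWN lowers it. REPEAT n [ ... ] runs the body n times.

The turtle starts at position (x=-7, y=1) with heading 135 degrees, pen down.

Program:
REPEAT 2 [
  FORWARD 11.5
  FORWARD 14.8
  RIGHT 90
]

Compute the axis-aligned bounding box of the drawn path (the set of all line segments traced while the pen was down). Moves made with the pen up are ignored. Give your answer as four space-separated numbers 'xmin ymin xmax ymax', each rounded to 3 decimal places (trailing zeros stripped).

Answer: -25.597 1 -7 38.194

Derivation:
Executing turtle program step by step:
Start: pos=(-7,1), heading=135, pen down
REPEAT 2 [
  -- iteration 1/2 --
  FD 11.5: (-7,1) -> (-15.132,9.132) [heading=135, draw]
  FD 14.8: (-15.132,9.132) -> (-25.597,19.597) [heading=135, draw]
  RT 90: heading 135 -> 45
  -- iteration 2/2 --
  FD 11.5: (-25.597,19.597) -> (-17.465,27.729) [heading=45, draw]
  FD 14.8: (-17.465,27.729) -> (-7,38.194) [heading=45, draw]
  RT 90: heading 45 -> 315
]
Final: pos=(-7,38.194), heading=315, 4 segment(s) drawn

Segment endpoints: x in {-25.597, -17.465, -15.132, -7}, y in {1, 9.132, 19.597, 27.729, 38.194}
xmin=-25.597, ymin=1, xmax=-7, ymax=38.194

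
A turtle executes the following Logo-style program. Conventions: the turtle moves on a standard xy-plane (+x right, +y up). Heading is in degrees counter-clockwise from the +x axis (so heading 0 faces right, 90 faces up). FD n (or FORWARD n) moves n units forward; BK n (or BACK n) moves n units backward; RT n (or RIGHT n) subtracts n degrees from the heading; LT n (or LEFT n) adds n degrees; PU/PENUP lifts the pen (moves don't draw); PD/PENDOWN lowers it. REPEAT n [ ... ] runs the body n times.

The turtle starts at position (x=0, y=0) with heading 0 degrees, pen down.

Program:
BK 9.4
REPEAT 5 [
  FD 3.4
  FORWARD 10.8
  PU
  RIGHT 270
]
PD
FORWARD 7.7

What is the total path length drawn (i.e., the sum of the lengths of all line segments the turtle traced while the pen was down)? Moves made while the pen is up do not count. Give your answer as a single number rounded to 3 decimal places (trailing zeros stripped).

Executing turtle program step by step:
Start: pos=(0,0), heading=0, pen down
BK 9.4: (0,0) -> (-9.4,0) [heading=0, draw]
REPEAT 5 [
  -- iteration 1/5 --
  FD 3.4: (-9.4,0) -> (-6,0) [heading=0, draw]
  FD 10.8: (-6,0) -> (4.8,0) [heading=0, draw]
  PU: pen up
  RT 270: heading 0 -> 90
  -- iteration 2/5 --
  FD 3.4: (4.8,0) -> (4.8,3.4) [heading=90, move]
  FD 10.8: (4.8,3.4) -> (4.8,14.2) [heading=90, move]
  PU: pen up
  RT 270: heading 90 -> 180
  -- iteration 3/5 --
  FD 3.4: (4.8,14.2) -> (1.4,14.2) [heading=180, move]
  FD 10.8: (1.4,14.2) -> (-9.4,14.2) [heading=180, move]
  PU: pen up
  RT 270: heading 180 -> 270
  -- iteration 4/5 --
  FD 3.4: (-9.4,14.2) -> (-9.4,10.8) [heading=270, move]
  FD 10.8: (-9.4,10.8) -> (-9.4,0) [heading=270, move]
  PU: pen up
  RT 270: heading 270 -> 0
  -- iteration 5/5 --
  FD 3.4: (-9.4,0) -> (-6,0) [heading=0, move]
  FD 10.8: (-6,0) -> (4.8,0) [heading=0, move]
  PU: pen up
  RT 270: heading 0 -> 90
]
PD: pen down
FD 7.7: (4.8,0) -> (4.8,7.7) [heading=90, draw]
Final: pos=(4.8,7.7), heading=90, 4 segment(s) drawn

Segment lengths:
  seg 1: (0,0) -> (-9.4,0), length = 9.4
  seg 2: (-9.4,0) -> (-6,0), length = 3.4
  seg 3: (-6,0) -> (4.8,0), length = 10.8
  seg 4: (4.8,0) -> (4.8,7.7), length = 7.7
Total = 31.3

Answer: 31.3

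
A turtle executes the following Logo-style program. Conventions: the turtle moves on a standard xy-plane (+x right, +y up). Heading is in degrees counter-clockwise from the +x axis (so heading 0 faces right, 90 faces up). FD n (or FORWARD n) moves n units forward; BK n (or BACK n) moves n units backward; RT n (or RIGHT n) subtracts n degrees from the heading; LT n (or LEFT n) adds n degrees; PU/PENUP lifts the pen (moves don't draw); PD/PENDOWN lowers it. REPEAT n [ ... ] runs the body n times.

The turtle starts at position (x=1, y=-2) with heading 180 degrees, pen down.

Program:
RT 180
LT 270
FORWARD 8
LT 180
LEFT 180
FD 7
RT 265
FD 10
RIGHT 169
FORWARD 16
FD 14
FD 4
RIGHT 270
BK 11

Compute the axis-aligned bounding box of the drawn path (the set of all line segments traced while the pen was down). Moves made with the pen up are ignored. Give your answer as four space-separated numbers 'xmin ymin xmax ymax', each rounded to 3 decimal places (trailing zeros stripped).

Executing turtle program step by step:
Start: pos=(1,-2), heading=180, pen down
RT 180: heading 180 -> 0
LT 270: heading 0 -> 270
FD 8: (1,-2) -> (1,-10) [heading=270, draw]
LT 180: heading 270 -> 90
LT 180: heading 90 -> 270
FD 7: (1,-10) -> (1,-17) [heading=270, draw]
RT 265: heading 270 -> 5
FD 10: (1,-17) -> (10.962,-16.128) [heading=5, draw]
RT 169: heading 5 -> 196
FD 16: (10.962,-16.128) -> (-4.418,-20.539) [heading=196, draw]
FD 14: (-4.418,-20.539) -> (-17.876,-24.398) [heading=196, draw]
FD 4: (-17.876,-24.398) -> (-21.721,-25.5) [heading=196, draw]
RT 270: heading 196 -> 286
BK 11: (-21.721,-25.5) -> (-24.753,-14.926) [heading=286, draw]
Final: pos=(-24.753,-14.926), heading=286, 7 segment(s) drawn

Segment endpoints: x in {-24.753, -21.721, -17.876, -4.418, 1, 1, 1, 10.962}, y in {-25.5, -24.398, -20.539, -17, -16.128, -14.926, -10, -2}
xmin=-24.753, ymin=-25.5, xmax=10.962, ymax=-2

Answer: -24.753 -25.5 10.962 -2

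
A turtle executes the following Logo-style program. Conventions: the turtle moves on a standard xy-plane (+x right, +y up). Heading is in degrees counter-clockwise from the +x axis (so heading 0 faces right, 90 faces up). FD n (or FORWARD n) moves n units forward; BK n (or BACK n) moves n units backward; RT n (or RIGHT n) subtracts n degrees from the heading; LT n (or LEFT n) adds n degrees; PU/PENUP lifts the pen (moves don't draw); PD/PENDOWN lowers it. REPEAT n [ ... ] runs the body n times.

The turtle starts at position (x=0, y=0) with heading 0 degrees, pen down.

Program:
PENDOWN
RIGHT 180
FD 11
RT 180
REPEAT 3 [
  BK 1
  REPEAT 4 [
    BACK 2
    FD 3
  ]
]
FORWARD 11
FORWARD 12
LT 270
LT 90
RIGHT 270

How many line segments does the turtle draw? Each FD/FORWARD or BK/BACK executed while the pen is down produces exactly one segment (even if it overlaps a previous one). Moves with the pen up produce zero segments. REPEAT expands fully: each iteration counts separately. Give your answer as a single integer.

Answer: 30

Derivation:
Executing turtle program step by step:
Start: pos=(0,0), heading=0, pen down
PD: pen down
RT 180: heading 0 -> 180
FD 11: (0,0) -> (-11,0) [heading=180, draw]
RT 180: heading 180 -> 0
REPEAT 3 [
  -- iteration 1/3 --
  BK 1: (-11,0) -> (-12,0) [heading=0, draw]
  REPEAT 4 [
    -- iteration 1/4 --
    BK 2: (-12,0) -> (-14,0) [heading=0, draw]
    FD 3: (-14,0) -> (-11,0) [heading=0, draw]
    -- iteration 2/4 --
    BK 2: (-11,0) -> (-13,0) [heading=0, draw]
    FD 3: (-13,0) -> (-10,0) [heading=0, draw]
    -- iteration 3/4 --
    BK 2: (-10,0) -> (-12,0) [heading=0, draw]
    FD 3: (-12,0) -> (-9,0) [heading=0, draw]
    -- iteration 4/4 --
    BK 2: (-9,0) -> (-11,0) [heading=0, draw]
    FD 3: (-11,0) -> (-8,0) [heading=0, draw]
  ]
  -- iteration 2/3 --
  BK 1: (-8,0) -> (-9,0) [heading=0, draw]
  REPEAT 4 [
    -- iteration 1/4 --
    BK 2: (-9,0) -> (-11,0) [heading=0, draw]
    FD 3: (-11,0) -> (-8,0) [heading=0, draw]
    -- iteration 2/4 --
    BK 2: (-8,0) -> (-10,0) [heading=0, draw]
    FD 3: (-10,0) -> (-7,0) [heading=0, draw]
    -- iteration 3/4 --
    BK 2: (-7,0) -> (-9,0) [heading=0, draw]
    FD 3: (-9,0) -> (-6,0) [heading=0, draw]
    -- iteration 4/4 --
    BK 2: (-6,0) -> (-8,0) [heading=0, draw]
    FD 3: (-8,0) -> (-5,0) [heading=0, draw]
  ]
  -- iteration 3/3 --
  BK 1: (-5,0) -> (-6,0) [heading=0, draw]
  REPEAT 4 [
    -- iteration 1/4 --
    BK 2: (-6,0) -> (-8,0) [heading=0, draw]
    FD 3: (-8,0) -> (-5,0) [heading=0, draw]
    -- iteration 2/4 --
    BK 2: (-5,0) -> (-7,0) [heading=0, draw]
    FD 3: (-7,0) -> (-4,0) [heading=0, draw]
    -- iteration 3/4 --
    BK 2: (-4,0) -> (-6,0) [heading=0, draw]
    FD 3: (-6,0) -> (-3,0) [heading=0, draw]
    -- iteration 4/4 --
    BK 2: (-3,0) -> (-5,0) [heading=0, draw]
    FD 3: (-5,0) -> (-2,0) [heading=0, draw]
  ]
]
FD 11: (-2,0) -> (9,0) [heading=0, draw]
FD 12: (9,0) -> (21,0) [heading=0, draw]
LT 270: heading 0 -> 270
LT 90: heading 270 -> 0
RT 270: heading 0 -> 90
Final: pos=(21,0), heading=90, 30 segment(s) drawn
Segments drawn: 30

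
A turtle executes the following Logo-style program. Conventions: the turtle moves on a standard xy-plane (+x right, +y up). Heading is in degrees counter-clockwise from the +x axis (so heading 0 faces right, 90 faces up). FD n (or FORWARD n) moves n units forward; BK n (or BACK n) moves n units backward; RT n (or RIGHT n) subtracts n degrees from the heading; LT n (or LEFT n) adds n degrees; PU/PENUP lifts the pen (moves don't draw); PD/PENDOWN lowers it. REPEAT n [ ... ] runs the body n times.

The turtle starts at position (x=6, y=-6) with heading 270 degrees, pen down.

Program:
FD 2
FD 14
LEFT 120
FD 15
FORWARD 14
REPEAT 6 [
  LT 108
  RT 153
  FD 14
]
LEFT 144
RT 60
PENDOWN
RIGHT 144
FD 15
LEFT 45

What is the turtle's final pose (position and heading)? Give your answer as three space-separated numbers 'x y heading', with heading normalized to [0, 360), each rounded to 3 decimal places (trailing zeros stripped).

Executing turtle program step by step:
Start: pos=(6,-6), heading=270, pen down
FD 2: (6,-6) -> (6,-8) [heading=270, draw]
FD 14: (6,-8) -> (6,-22) [heading=270, draw]
LT 120: heading 270 -> 30
FD 15: (6,-22) -> (18.99,-14.5) [heading=30, draw]
FD 14: (18.99,-14.5) -> (31.115,-7.5) [heading=30, draw]
REPEAT 6 [
  -- iteration 1/6 --
  LT 108: heading 30 -> 138
  RT 153: heading 138 -> 345
  FD 14: (31.115,-7.5) -> (44.638,-11.123) [heading=345, draw]
  -- iteration 2/6 --
  LT 108: heading 345 -> 93
  RT 153: heading 93 -> 300
  FD 14: (44.638,-11.123) -> (51.638,-23.248) [heading=300, draw]
  -- iteration 3/6 --
  LT 108: heading 300 -> 48
  RT 153: heading 48 -> 255
  FD 14: (51.638,-23.248) -> (48.014,-36.771) [heading=255, draw]
  -- iteration 4/6 --
  LT 108: heading 255 -> 3
  RT 153: heading 3 -> 210
  FD 14: (48.014,-36.771) -> (35.89,-43.771) [heading=210, draw]
  -- iteration 5/6 --
  LT 108: heading 210 -> 318
  RT 153: heading 318 -> 165
  FD 14: (35.89,-43.771) -> (22.367,-40.147) [heading=165, draw]
  -- iteration 6/6 --
  LT 108: heading 165 -> 273
  RT 153: heading 273 -> 120
  FD 14: (22.367,-40.147) -> (15.367,-28.023) [heading=120, draw]
]
LT 144: heading 120 -> 264
RT 60: heading 264 -> 204
PD: pen down
RT 144: heading 204 -> 60
FD 15: (15.367,-28.023) -> (22.867,-15.033) [heading=60, draw]
LT 45: heading 60 -> 105
Final: pos=(22.867,-15.033), heading=105, 11 segment(s) drawn

Answer: 22.867 -15.033 105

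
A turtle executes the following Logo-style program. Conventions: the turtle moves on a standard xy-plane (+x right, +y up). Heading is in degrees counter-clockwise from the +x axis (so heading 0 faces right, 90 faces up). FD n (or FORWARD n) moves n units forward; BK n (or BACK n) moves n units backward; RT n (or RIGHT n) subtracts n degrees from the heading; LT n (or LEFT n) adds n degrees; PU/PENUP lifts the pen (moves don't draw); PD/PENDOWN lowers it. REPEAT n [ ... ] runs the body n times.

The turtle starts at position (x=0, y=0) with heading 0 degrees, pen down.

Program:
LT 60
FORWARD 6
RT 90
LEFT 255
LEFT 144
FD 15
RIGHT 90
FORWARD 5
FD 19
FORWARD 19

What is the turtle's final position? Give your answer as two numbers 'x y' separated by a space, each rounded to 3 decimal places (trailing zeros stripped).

Answer: 24.542 -34.928

Derivation:
Executing turtle program step by step:
Start: pos=(0,0), heading=0, pen down
LT 60: heading 0 -> 60
FD 6: (0,0) -> (3,5.196) [heading=60, draw]
RT 90: heading 60 -> 330
LT 255: heading 330 -> 225
LT 144: heading 225 -> 9
FD 15: (3,5.196) -> (17.815,7.543) [heading=9, draw]
RT 90: heading 9 -> 279
FD 5: (17.815,7.543) -> (18.597,2.604) [heading=279, draw]
FD 19: (18.597,2.604) -> (21.57,-16.162) [heading=279, draw]
FD 19: (21.57,-16.162) -> (24.542,-34.928) [heading=279, draw]
Final: pos=(24.542,-34.928), heading=279, 5 segment(s) drawn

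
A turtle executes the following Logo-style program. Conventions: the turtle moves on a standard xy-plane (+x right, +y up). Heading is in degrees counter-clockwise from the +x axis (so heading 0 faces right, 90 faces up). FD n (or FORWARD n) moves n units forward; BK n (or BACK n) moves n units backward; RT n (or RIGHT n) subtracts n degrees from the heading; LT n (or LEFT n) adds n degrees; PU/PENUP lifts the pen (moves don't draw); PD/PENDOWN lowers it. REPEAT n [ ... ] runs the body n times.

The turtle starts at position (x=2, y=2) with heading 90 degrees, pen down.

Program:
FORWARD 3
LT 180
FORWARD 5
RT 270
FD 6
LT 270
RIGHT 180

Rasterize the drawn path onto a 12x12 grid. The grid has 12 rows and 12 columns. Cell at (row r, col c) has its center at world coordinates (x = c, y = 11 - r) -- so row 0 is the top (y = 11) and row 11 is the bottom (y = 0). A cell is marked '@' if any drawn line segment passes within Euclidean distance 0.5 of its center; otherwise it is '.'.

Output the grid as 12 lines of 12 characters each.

Answer: ............
............
............
............
............
............
..@.........
..@.........
..@.........
..@.........
..@.........
..@@@@@@@...

Derivation:
Segment 0: (2,2) -> (2,5)
Segment 1: (2,5) -> (2,0)
Segment 2: (2,0) -> (8,0)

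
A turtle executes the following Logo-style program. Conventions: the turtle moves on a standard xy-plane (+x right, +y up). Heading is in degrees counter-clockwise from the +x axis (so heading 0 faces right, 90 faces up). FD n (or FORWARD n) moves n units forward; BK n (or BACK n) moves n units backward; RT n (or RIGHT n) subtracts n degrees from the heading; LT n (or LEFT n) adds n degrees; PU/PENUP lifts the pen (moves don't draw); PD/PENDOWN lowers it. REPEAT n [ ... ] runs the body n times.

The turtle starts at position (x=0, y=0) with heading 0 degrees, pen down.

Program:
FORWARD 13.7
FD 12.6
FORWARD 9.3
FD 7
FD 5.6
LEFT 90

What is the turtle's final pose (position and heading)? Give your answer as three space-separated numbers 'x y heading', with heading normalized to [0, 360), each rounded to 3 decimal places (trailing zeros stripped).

Answer: 48.2 0 90

Derivation:
Executing turtle program step by step:
Start: pos=(0,0), heading=0, pen down
FD 13.7: (0,0) -> (13.7,0) [heading=0, draw]
FD 12.6: (13.7,0) -> (26.3,0) [heading=0, draw]
FD 9.3: (26.3,0) -> (35.6,0) [heading=0, draw]
FD 7: (35.6,0) -> (42.6,0) [heading=0, draw]
FD 5.6: (42.6,0) -> (48.2,0) [heading=0, draw]
LT 90: heading 0 -> 90
Final: pos=(48.2,0), heading=90, 5 segment(s) drawn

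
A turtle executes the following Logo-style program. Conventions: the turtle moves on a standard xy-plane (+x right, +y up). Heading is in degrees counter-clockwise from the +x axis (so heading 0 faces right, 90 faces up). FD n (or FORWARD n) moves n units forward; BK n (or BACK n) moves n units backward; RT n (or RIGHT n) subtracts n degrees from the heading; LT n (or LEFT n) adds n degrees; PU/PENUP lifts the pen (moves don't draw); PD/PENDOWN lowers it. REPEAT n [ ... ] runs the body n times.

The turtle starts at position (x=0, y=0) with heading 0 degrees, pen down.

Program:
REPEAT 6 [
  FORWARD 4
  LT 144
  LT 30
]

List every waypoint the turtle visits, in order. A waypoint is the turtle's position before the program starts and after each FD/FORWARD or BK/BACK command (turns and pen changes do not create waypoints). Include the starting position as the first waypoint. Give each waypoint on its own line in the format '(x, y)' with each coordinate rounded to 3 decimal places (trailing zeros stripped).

Answer: (0, 0)
(4, 0)
(0.022, 0.418)
(3.935, -0.414)
(0.13, 0.823)
(3.784, -0.804)
(0.32, 1.196)

Derivation:
Executing turtle program step by step:
Start: pos=(0,0), heading=0, pen down
REPEAT 6 [
  -- iteration 1/6 --
  FD 4: (0,0) -> (4,0) [heading=0, draw]
  LT 144: heading 0 -> 144
  LT 30: heading 144 -> 174
  -- iteration 2/6 --
  FD 4: (4,0) -> (0.022,0.418) [heading=174, draw]
  LT 144: heading 174 -> 318
  LT 30: heading 318 -> 348
  -- iteration 3/6 --
  FD 4: (0.022,0.418) -> (3.935,-0.414) [heading=348, draw]
  LT 144: heading 348 -> 132
  LT 30: heading 132 -> 162
  -- iteration 4/6 --
  FD 4: (3.935,-0.414) -> (0.13,0.823) [heading=162, draw]
  LT 144: heading 162 -> 306
  LT 30: heading 306 -> 336
  -- iteration 5/6 --
  FD 4: (0.13,0.823) -> (3.784,-0.804) [heading=336, draw]
  LT 144: heading 336 -> 120
  LT 30: heading 120 -> 150
  -- iteration 6/6 --
  FD 4: (3.784,-0.804) -> (0.32,1.196) [heading=150, draw]
  LT 144: heading 150 -> 294
  LT 30: heading 294 -> 324
]
Final: pos=(0.32,1.196), heading=324, 6 segment(s) drawn
Waypoints (7 total):
(0, 0)
(4, 0)
(0.022, 0.418)
(3.935, -0.414)
(0.13, 0.823)
(3.784, -0.804)
(0.32, 1.196)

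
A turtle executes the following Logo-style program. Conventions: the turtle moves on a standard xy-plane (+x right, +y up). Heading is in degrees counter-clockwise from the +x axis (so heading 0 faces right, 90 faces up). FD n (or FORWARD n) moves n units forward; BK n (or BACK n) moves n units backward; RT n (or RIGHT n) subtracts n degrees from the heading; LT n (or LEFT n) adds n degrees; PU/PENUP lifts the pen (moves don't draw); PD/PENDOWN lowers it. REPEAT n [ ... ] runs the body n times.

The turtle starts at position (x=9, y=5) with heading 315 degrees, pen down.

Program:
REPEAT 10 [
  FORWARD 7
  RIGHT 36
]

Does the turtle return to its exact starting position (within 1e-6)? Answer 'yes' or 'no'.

Answer: yes

Derivation:
Executing turtle program step by step:
Start: pos=(9,5), heading=315, pen down
REPEAT 10 [
  -- iteration 1/10 --
  FD 7: (9,5) -> (13.95,0.05) [heading=315, draw]
  RT 36: heading 315 -> 279
  -- iteration 2/10 --
  FD 7: (13.95,0.05) -> (15.045,-6.864) [heading=279, draw]
  RT 36: heading 279 -> 243
  -- iteration 3/10 --
  FD 7: (15.045,-6.864) -> (11.867,-13.101) [heading=243, draw]
  RT 36: heading 243 -> 207
  -- iteration 4/10 --
  FD 7: (11.867,-13.101) -> (5.63,-16.279) [heading=207, draw]
  RT 36: heading 207 -> 171
  -- iteration 5/10 --
  FD 7: (5.63,-16.279) -> (-1.284,-15.184) [heading=171, draw]
  RT 36: heading 171 -> 135
  -- iteration 6/10 --
  FD 7: (-1.284,-15.184) -> (-6.234,-10.234) [heading=135, draw]
  RT 36: heading 135 -> 99
  -- iteration 7/10 --
  FD 7: (-6.234,-10.234) -> (-7.329,-3.32) [heading=99, draw]
  RT 36: heading 99 -> 63
  -- iteration 8/10 --
  FD 7: (-7.329,-3.32) -> (-4.151,2.917) [heading=63, draw]
  RT 36: heading 63 -> 27
  -- iteration 9/10 --
  FD 7: (-4.151,2.917) -> (2.086,6.095) [heading=27, draw]
  RT 36: heading 27 -> 351
  -- iteration 10/10 --
  FD 7: (2.086,6.095) -> (9,5) [heading=351, draw]
  RT 36: heading 351 -> 315
]
Final: pos=(9,5), heading=315, 10 segment(s) drawn

Start position: (9, 5)
Final position: (9, 5)
Distance = 0; < 1e-6 -> CLOSED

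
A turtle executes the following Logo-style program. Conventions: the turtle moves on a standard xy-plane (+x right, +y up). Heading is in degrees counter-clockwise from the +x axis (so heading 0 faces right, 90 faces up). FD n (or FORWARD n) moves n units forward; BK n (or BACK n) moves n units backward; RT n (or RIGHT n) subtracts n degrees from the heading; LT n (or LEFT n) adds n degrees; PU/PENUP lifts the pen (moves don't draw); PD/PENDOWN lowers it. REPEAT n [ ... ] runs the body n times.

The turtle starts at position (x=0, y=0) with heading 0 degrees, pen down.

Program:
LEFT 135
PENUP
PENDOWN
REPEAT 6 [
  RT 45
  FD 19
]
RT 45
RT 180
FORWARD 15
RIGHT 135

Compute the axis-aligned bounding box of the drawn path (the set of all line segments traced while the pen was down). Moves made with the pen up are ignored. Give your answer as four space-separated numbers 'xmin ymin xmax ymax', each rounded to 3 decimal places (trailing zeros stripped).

Executing turtle program step by step:
Start: pos=(0,0), heading=0, pen down
LT 135: heading 0 -> 135
PU: pen up
PD: pen down
REPEAT 6 [
  -- iteration 1/6 --
  RT 45: heading 135 -> 90
  FD 19: (0,0) -> (0,19) [heading=90, draw]
  -- iteration 2/6 --
  RT 45: heading 90 -> 45
  FD 19: (0,19) -> (13.435,32.435) [heading=45, draw]
  -- iteration 3/6 --
  RT 45: heading 45 -> 0
  FD 19: (13.435,32.435) -> (32.435,32.435) [heading=0, draw]
  -- iteration 4/6 --
  RT 45: heading 0 -> 315
  FD 19: (32.435,32.435) -> (45.87,19) [heading=315, draw]
  -- iteration 5/6 --
  RT 45: heading 315 -> 270
  FD 19: (45.87,19) -> (45.87,0) [heading=270, draw]
  -- iteration 6/6 --
  RT 45: heading 270 -> 225
  FD 19: (45.87,0) -> (32.435,-13.435) [heading=225, draw]
]
RT 45: heading 225 -> 180
RT 180: heading 180 -> 0
FD 15: (32.435,-13.435) -> (47.435,-13.435) [heading=0, draw]
RT 135: heading 0 -> 225
Final: pos=(47.435,-13.435), heading=225, 7 segment(s) drawn

Segment endpoints: x in {0, 0, 13.435, 32.435, 32.435, 45.87, 47.435}, y in {-13.435, -13.435, 0, 0, 19, 19, 32.435}
xmin=0, ymin=-13.435, xmax=47.435, ymax=32.435

Answer: 0 -13.435 47.435 32.435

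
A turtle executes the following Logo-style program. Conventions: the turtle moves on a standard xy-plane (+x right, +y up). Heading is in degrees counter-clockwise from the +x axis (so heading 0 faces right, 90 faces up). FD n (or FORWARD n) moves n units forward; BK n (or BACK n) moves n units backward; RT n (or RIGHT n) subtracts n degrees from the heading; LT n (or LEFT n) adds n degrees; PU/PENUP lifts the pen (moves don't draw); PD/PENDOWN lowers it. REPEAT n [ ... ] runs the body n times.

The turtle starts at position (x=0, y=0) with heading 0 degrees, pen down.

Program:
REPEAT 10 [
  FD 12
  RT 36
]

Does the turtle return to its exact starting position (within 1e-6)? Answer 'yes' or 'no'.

Answer: yes

Derivation:
Executing turtle program step by step:
Start: pos=(0,0), heading=0, pen down
REPEAT 10 [
  -- iteration 1/10 --
  FD 12: (0,0) -> (12,0) [heading=0, draw]
  RT 36: heading 0 -> 324
  -- iteration 2/10 --
  FD 12: (12,0) -> (21.708,-7.053) [heading=324, draw]
  RT 36: heading 324 -> 288
  -- iteration 3/10 --
  FD 12: (21.708,-7.053) -> (25.416,-18.466) [heading=288, draw]
  RT 36: heading 288 -> 252
  -- iteration 4/10 --
  FD 12: (25.416,-18.466) -> (21.708,-29.879) [heading=252, draw]
  RT 36: heading 252 -> 216
  -- iteration 5/10 --
  FD 12: (21.708,-29.879) -> (12,-36.932) [heading=216, draw]
  RT 36: heading 216 -> 180
  -- iteration 6/10 --
  FD 12: (12,-36.932) -> (0,-36.932) [heading=180, draw]
  RT 36: heading 180 -> 144
  -- iteration 7/10 --
  FD 12: (0,-36.932) -> (-9.708,-29.879) [heading=144, draw]
  RT 36: heading 144 -> 108
  -- iteration 8/10 --
  FD 12: (-9.708,-29.879) -> (-13.416,-18.466) [heading=108, draw]
  RT 36: heading 108 -> 72
  -- iteration 9/10 --
  FD 12: (-13.416,-18.466) -> (-9.708,-7.053) [heading=72, draw]
  RT 36: heading 72 -> 36
  -- iteration 10/10 --
  FD 12: (-9.708,-7.053) -> (0,0) [heading=36, draw]
  RT 36: heading 36 -> 0
]
Final: pos=(0,0), heading=0, 10 segment(s) drawn

Start position: (0, 0)
Final position: (0, 0)
Distance = 0; < 1e-6 -> CLOSED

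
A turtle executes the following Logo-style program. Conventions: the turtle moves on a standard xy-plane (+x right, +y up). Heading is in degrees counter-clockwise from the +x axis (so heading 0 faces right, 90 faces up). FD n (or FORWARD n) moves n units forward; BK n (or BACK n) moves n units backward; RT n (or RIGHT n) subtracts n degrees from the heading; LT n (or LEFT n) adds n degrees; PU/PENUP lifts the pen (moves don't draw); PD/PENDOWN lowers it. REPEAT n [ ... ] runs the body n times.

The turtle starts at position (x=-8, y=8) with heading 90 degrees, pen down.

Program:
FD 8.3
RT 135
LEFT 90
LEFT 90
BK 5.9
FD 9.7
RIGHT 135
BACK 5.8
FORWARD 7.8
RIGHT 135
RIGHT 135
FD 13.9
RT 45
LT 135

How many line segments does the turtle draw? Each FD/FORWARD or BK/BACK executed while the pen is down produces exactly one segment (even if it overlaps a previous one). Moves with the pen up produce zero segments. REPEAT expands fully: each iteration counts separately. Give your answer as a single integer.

Executing turtle program step by step:
Start: pos=(-8,8), heading=90, pen down
FD 8.3: (-8,8) -> (-8,16.3) [heading=90, draw]
RT 135: heading 90 -> 315
LT 90: heading 315 -> 45
LT 90: heading 45 -> 135
BK 5.9: (-8,16.3) -> (-3.828,12.128) [heading=135, draw]
FD 9.7: (-3.828,12.128) -> (-10.687,18.987) [heading=135, draw]
RT 135: heading 135 -> 0
BK 5.8: (-10.687,18.987) -> (-16.487,18.987) [heading=0, draw]
FD 7.8: (-16.487,18.987) -> (-8.687,18.987) [heading=0, draw]
RT 135: heading 0 -> 225
RT 135: heading 225 -> 90
FD 13.9: (-8.687,18.987) -> (-8.687,32.887) [heading=90, draw]
RT 45: heading 90 -> 45
LT 135: heading 45 -> 180
Final: pos=(-8.687,32.887), heading=180, 6 segment(s) drawn
Segments drawn: 6

Answer: 6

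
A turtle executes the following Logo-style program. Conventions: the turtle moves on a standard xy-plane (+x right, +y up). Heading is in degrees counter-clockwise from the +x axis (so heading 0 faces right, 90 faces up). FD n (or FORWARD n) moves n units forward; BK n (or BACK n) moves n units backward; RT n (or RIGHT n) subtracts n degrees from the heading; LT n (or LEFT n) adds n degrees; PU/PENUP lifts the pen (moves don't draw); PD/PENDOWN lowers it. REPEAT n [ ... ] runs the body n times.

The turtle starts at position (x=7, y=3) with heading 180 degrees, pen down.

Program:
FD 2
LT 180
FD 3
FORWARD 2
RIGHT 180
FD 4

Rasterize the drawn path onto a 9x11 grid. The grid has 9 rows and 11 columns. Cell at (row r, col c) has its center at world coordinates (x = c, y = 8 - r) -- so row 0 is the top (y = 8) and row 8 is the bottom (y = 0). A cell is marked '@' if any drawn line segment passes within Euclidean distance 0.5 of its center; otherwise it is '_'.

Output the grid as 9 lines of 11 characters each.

Answer: ___________
___________
___________
___________
___________
_____@@@@@@
___________
___________
___________

Derivation:
Segment 0: (7,3) -> (5,3)
Segment 1: (5,3) -> (8,3)
Segment 2: (8,3) -> (10,3)
Segment 3: (10,3) -> (6,3)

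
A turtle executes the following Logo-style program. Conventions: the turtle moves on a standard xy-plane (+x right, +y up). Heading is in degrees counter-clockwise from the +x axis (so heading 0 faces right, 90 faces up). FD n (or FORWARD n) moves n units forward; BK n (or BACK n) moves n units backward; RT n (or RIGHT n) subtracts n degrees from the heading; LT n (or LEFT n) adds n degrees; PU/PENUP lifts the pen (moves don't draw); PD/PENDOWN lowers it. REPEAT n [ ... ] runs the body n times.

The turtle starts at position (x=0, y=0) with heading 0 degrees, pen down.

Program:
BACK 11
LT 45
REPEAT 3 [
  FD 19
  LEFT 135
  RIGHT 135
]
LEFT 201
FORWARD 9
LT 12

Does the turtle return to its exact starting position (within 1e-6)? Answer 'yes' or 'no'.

Executing turtle program step by step:
Start: pos=(0,0), heading=0, pen down
BK 11: (0,0) -> (-11,0) [heading=0, draw]
LT 45: heading 0 -> 45
REPEAT 3 [
  -- iteration 1/3 --
  FD 19: (-11,0) -> (2.435,13.435) [heading=45, draw]
  LT 135: heading 45 -> 180
  RT 135: heading 180 -> 45
  -- iteration 2/3 --
  FD 19: (2.435,13.435) -> (15.87,26.87) [heading=45, draw]
  LT 135: heading 45 -> 180
  RT 135: heading 180 -> 45
  -- iteration 3/3 --
  FD 19: (15.87,26.87) -> (29.305,40.305) [heading=45, draw]
  LT 135: heading 45 -> 180
  RT 135: heading 180 -> 45
]
LT 201: heading 45 -> 246
FD 9: (29.305,40.305) -> (25.644,32.083) [heading=246, draw]
LT 12: heading 246 -> 258
Final: pos=(25.644,32.083), heading=258, 5 segment(s) drawn

Start position: (0, 0)
Final position: (25.644, 32.083)
Distance = 41.073; >= 1e-6 -> NOT closed

Answer: no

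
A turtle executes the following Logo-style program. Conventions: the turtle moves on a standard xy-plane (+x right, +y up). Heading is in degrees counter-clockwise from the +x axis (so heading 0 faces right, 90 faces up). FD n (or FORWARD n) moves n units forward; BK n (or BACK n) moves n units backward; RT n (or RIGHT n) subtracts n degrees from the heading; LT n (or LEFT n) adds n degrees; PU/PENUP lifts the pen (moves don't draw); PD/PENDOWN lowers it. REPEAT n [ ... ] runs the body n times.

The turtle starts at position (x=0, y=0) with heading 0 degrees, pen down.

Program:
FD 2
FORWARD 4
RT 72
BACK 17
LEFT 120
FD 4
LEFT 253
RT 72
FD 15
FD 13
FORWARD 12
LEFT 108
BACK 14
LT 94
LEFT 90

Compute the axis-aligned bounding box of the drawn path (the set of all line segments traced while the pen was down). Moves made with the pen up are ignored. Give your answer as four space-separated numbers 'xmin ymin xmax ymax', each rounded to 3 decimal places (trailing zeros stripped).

Answer: -35.706 -11.048 6 19.141

Derivation:
Executing turtle program step by step:
Start: pos=(0,0), heading=0, pen down
FD 2: (0,0) -> (2,0) [heading=0, draw]
FD 4: (2,0) -> (6,0) [heading=0, draw]
RT 72: heading 0 -> 288
BK 17: (6,0) -> (0.747,16.168) [heading=288, draw]
LT 120: heading 288 -> 48
FD 4: (0.747,16.168) -> (3.423,19.141) [heading=48, draw]
LT 253: heading 48 -> 301
RT 72: heading 301 -> 229
FD 15: (3.423,19.141) -> (-6.418,7.82) [heading=229, draw]
FD 13: (-6.418,7.82) -> (-14.946,-1.991) [heading=229, draw]
FD 12: (-14.946,-1.991) -> (-22.819,-11.048) [heading=229, draw]
LT 108: heading 229 -> 337
BK 14: (-22.819,-11.048) -> (-35.706,-5.578) [heading=337, draw]
LT 94: heading 337 -> 71
LT 90: heading 71 -> 161
Final: pos=(-35.706,-5.578), heading=161, 8 segment(s) drawn

Segment endpoints: x in {-35.706, -22.819, -14.946, -6.418, 0, 0.747, 2, 3.423, 6}, y in {-11.048, -5.578, -1.991, 0, 7.82, 16.168, 19.141}
xmin=-35.706, ymin=-11.048, xmax=6, ymax=19.141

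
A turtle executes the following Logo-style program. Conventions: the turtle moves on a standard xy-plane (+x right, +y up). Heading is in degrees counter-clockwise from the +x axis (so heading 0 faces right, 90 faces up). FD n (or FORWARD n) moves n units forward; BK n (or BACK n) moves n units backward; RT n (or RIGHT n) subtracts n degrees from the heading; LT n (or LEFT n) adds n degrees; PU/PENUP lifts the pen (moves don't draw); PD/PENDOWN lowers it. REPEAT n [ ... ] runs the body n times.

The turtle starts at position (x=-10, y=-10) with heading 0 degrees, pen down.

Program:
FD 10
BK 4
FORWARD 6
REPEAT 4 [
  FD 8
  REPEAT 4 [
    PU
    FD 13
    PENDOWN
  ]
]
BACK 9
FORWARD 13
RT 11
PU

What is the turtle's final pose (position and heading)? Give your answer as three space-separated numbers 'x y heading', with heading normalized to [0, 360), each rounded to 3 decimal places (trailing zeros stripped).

Executing turtle program step by step:
Start: pos=(-10,-10), heading=0, pen down
FD 10: (-10,-10) -> (0,-10) [heading=0, draw]
BK 4: (0,-10) -> (-4,-10) [heading=0, draw]
FD 6: (-4,-10) -> (2,-10) [heading=0, draw]
REPEAT 4 [
  -- iteration 1/4 --
  FD 8: (2,-10) -> (10,-10) [heading=0, draw]
  REPEAT 4 [
    -- iteration 1/4 --
    PU: pen up
    FD 13: (10,-10) -> (23,-10) [heading=0, move]
    PD: pen down
    -- iteration 2/4 --
    PU: pen up
    FD 13: (23,-10) -> (36,-10) [heading=0, move]
    PD: pen down
    -- iteration 3/4 --
    PU: pen up
    FD 13: (36,-10) -> (49,-10) [heading=0, move]
    PD: pen down
    -- iteration 4/4 --
    PU: pen up
    FD 13: (49,-10) -> (62,-10) [heading=0, move]
    PD: pen down
  ]
  -- iteration 2/4 --
  FD 8: (62,-10) -> (70,-10) [heading=0, draw]
  REPEAT 4 [
    -- iteration 1/4 --
    PU: pen up
    FD 13: (70,-10) -> (83,-10) [heading=0, move]
    PD: pen down
    -- iteration 2/4 --
    PU: pen up
    FD 13: (83,-10) -> (96,-10) [heading=0, move]
    PD: pen down
    -- iteration 3/4 --
    PU: pen up
    FD 13: (96,-10) -> (109,-10) [heading=0, move]
    PD: pen down
    -- iteration 4/4 --
    PU: pen up
    FD 13: (109,-10) -> (122,-10) [heading=0, move]
    PD: pen down
  ]
  -- iteration 3/4 --
  FD 8: (122,-10) -> (130,-10) [heading=0, draw]
  REPEAT 4 [
    -- iteration 1/4 --
    PU: pen up
    FD 13: (130,-10) -> (143,-10) [heading=0, move]
    PD: pen down
    -- iteration 2/4 --
    PU: pen up
    FD 13: (143,-10) -> (156,-10) [heading=0, move]
    PD: pen down
    -- iteration 3/4 --
    PU: pen up
    FD 13: (156,-10) -> (169,-10) [heading=0, move]
    PD: pen down
    -- iteration 4/4 --
    PU: pen up
    FD 13: (169,-10) -> (182,-10) [heading=0, move]
    PD: pen down
  ]
  -- iteration 4/4 --
  FD 8: (182,-10) -> (190,-10) [heading=0, draw]
  REPEAT 4 [
    -- iteration 1/4 --
    PU: pen up
    FD 13: (190,-10) -> (203,-10) [heading=0, move]
    PD: pen down
    -- iteration 2/4 --
    PU: pen up
    FD 13: (203,-10) -> (216,-10) [heading=0, move]
    PD: pen down
    -- iteration 3/4 --
    PU: pen up
    FD 13: (216,-10) -> (229,-10) [heading=0, move]
    PD: pen down
    -- iteration 4/4 --
    PU: pen up
    FD 13: (229,-10) -> (242,-10) [heading=0, move]
    PD: pen down
  ]
]
BK 9: (242,-10) -> (233,-10) [heading=0, draw]
FD 13: (233,-10) -> (246,-10) [heading=0, draw]
RT 11: heading 0 -> 349
PU: pen up
Final: pos=(246,-10), heading=349, 9 segment(s) drawn

Answer: 246 -10 349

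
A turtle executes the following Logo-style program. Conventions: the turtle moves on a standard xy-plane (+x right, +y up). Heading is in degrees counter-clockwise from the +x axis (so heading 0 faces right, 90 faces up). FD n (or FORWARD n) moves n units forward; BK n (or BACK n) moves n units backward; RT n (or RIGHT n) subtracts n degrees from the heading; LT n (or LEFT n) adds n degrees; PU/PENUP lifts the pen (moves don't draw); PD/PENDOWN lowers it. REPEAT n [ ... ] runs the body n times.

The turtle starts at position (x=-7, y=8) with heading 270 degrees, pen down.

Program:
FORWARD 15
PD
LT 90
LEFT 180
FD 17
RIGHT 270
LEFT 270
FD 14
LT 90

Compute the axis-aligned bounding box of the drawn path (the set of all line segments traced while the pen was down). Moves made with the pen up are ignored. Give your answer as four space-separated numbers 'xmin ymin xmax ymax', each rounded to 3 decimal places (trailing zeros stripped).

Executing turtle program step by step:
Start: pos=(-7,8), heading=270, pen down
FD 15: (-7,8) -> (-7,-7) [heading=270, draw]
PD: pen down
LT 90: heading 270 -> 0
LT 180: heading 0 -> 180
FD 17: (-7,-7) -> (-24,-7) [heading=180, draw]
RT 270: heading 180 -> 270
LT 270: heading 270 -> 180
FD 14: (-24,-7) -> (-38,-7) [heading=180, draw]
LT 90: heading 180 -> 270
Final: pos=(-38,-7), heading=270, 3 segment(s) drawn

Segment endpoints: x in {-38, -24, -7, -7}, y in {-7, -7, -7, 8}
xmin=-38, ymin=-7, xmax=-7, ymax=8

Answer: -38 -7 -7 8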